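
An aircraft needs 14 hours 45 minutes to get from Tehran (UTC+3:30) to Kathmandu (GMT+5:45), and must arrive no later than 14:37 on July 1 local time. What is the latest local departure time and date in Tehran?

Target arrival in UTC: 14:37 − 5:45 = 08:52 on Jul 1.
Subtract 14 hours 45 minutes → departure 18:07 UTC on Jun 30.
Tehran is UTC+3:30: 18:07 + 3:30 = 21:37 on Jun 30.

21:37 on June 30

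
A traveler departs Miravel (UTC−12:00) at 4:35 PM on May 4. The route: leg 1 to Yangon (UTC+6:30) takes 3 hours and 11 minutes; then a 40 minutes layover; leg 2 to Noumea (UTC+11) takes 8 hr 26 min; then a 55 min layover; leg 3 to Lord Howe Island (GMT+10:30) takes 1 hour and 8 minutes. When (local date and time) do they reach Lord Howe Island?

5:25 AM on May 6

Convert departure to UTC: 4:35 PM + 12:00 = 4:35 AM UTC on May 5.
Add 3 hours 11 minutes leg 1 → 7:46 AM UTC.
Add 40 minutes layover in Yangon → 8:26 AM UTC.
Add 8 hours 26 minutes leg 2 → 4:52 PM UTC.
Add 55 minutes layover in Noumea → 5:47 PM UTC.
Add 1 hour and 8 minutes leg 3 → 6:55 PM UTC.
Lord Howe Island is UTC+10:30, so local arrival = 6:55 PM + 10:30 = 5:25 AM on May 6.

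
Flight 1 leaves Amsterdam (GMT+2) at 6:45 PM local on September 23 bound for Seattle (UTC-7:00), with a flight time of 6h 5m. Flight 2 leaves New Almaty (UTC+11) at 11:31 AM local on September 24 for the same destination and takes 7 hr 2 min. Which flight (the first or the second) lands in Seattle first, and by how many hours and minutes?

Flight 1 in UTC: 6:45 PM − 2:00 = 4:45 PM on Sep 23.
+6 hours and 5 minutes → arrive 10:50 PM UTC on Sep 23.
Flight 2 in UTC: 11:31 AM − 11:00 = 12:31 AM on Sep 24.
+7 hours and 2 minutes → arrive 7:33 AM UTC on Sep 24.
Flight 1 lands earlier by 8 hours 43 minutes.

the first, by 8 hours 43 minutes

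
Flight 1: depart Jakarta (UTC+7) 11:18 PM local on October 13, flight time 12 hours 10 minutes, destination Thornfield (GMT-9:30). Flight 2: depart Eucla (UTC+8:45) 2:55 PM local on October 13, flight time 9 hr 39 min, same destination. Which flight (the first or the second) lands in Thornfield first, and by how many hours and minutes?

the second, by 12 hours 39 minutes

Flight 1 in UTC: 11:18 PM − 7:00 = 4:18 PM on Oct 13.
+12 hours 10 minutes → arrive 4:28 AM UTC on Oct 14.
Flight 2 in UTC: 2:55 PM − 8:45 = 6:10 AM on Oct 13.
+9 hours 39 minutes → arrive 3:49 PM UTC on Oct 13.
Flight 2 lands earlier by 12 hours 39 minutes.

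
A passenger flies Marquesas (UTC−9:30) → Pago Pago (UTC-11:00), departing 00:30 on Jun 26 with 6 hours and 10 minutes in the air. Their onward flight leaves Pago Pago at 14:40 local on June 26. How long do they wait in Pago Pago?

Convert departure to UTC: 00:30 + 9:30 = 10:00 UTC on Jun 26.
Add 6 hours and 10 minutes flight time → 16:10 UTC.
Pago Pago is UTC−11:00, so local arrival = 16:10 − 11:00 = 05:10 on Jun 26.
Layover = 14:40 − 05:10 = 9 hours 30 minutes.

9 hours 30 minutes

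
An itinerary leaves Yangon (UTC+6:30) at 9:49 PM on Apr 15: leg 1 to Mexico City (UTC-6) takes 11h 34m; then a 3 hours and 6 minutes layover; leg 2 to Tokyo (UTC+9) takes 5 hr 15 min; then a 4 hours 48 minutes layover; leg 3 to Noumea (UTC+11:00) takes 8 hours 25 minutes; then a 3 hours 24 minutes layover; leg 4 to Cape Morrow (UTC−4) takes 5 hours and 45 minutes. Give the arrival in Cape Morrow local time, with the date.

Convert departure to UTC: 9:49 PM − 6:30 = 3:19 PM UTC on Apr 15.
Add 11 hours 34 minutes leg 1 → 2:53 AM UTC (Apr 16).
Add 3 hours 6 minutes layover in Mexico City → 5:59 AM UTC.
Add 5 hours and 15 minutes leg 2 → 11:14 AM UTC.
Add 4 hours 48 minutes layover in Tokyo → 4:02 PM UTC.
Add 8 hours and 25 minutes leg 3 → 12:27 AM UTC (Apr 17).
Add 3 hours 24 minutes layover in Noumea → 3:51 AM UTC.
Add 5 hours 45 minutes leg 4 → 9:36 AM UTC.
Cape Morrow is UTC−4:00, so local arrival = 9:36 AM − 4:00 = 5:36 AM on Apr 17.

5:36 AM on April 17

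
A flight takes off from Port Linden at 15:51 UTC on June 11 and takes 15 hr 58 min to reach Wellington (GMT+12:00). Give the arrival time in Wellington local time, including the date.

19:49 on June 12

Departure is given in UTC: 15:51 on Jun 11.
Add 15 hours 58 minutes → 07:49 UTC (Jun 12).
Wellington is UTC+12:00: 07:49 + 12:00 = 19:49 on Jun 12.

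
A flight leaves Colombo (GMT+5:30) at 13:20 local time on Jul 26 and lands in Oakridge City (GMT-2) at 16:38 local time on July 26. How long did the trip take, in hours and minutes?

10 hours 48 minutes

Departure in UTC: 13:20 − 5:30 = 07:50 on Jul 26.
Arrival in UTC: 16:38 + 2:00 = 18:38 on Jul 26.
Elapsed = 18:38 − 07:50 = 10 hours 48 minutes.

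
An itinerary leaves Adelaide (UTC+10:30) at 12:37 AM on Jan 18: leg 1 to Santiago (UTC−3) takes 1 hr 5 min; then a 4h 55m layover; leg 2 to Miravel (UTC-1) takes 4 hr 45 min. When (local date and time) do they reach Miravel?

11:52 PM on January 17

Convert departure to UTC: 12:37 AM − 10:30 = 2:07 PM UTC on Jan 17.
Add 1 hour 5 minutes leg 1 → 3:12 PM UTC.
Add 4 hours and 55 minutes layover in Santiago → 8:07 PM UTC.
Add 4 hours 45 minutes leg 2 → 12:52 AM UTC (Jan 18).
Miravel is UTC−1:00, so local arrival = 12:52 AM − 1:00 = 11:52 PM on Jan 17.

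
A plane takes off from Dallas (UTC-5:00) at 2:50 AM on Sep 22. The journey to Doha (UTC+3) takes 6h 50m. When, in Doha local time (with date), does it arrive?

Convert departure to UTC: 2:50 AM + 5:00 = 7:50 AM UTC on Sep 22.
Add 6 hours and 50 minutes travel time → 2:40 PM UTC.
Doha is UTC+3:00, so local arrival = 2:40 PM + 3:00 = 5:40 PM on Sep 22.

5:40 PM on Sep 22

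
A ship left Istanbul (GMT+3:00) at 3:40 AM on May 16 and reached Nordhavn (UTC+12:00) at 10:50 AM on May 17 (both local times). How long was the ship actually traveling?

22 hours 10 minutes

Nordhavn is 9:00 ahead of Istanbul.
Clock-face elapsed time (ignoring zones) is 31 hours 10 minutes.
Actual elapsed = 31 hours 10 minutes − 9:00 = 22 hours 10 minutes.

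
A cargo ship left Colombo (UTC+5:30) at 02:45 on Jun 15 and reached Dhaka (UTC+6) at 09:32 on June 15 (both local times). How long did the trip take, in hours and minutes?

6 hours 17 minutes

Departure in UTC: 02:45 − 5:30 = 21:15 on Jun 14.
Arrival in UTC: 09:32 − 6:00 = 03:32 on Jun 15.
Elapsed = 03:32 − 21:15 (+1 day) = 6 hours 17 minutes.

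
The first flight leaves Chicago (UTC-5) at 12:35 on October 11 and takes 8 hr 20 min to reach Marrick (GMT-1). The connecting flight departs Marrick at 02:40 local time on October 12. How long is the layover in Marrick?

1 hour 45 minutes

Convert departure to UTC: 12:35 + 5:00 = 17:35 UTC on Oct 11.
Add 8 hours and 20 minutes flight time → 01:55 UTC (Oct 12).
Marrick is UTC−1:00, so local arrival = 01:55 − 1:00 = 00:55 on Oct 12.
Layover = 02:40 − 00:55 = 1 hour 45 minutes.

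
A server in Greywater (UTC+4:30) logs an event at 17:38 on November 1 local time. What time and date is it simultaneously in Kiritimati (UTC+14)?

03:08 on November 2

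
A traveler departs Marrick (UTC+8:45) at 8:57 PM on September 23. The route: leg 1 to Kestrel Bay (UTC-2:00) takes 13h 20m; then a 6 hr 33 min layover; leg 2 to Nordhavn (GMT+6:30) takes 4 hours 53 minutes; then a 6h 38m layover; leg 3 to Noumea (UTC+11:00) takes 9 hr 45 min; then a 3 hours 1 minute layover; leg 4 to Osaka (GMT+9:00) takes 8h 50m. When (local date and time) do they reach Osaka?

Convert departure to UTC: 8:57 PM − 8:45 = 12:12 PM UTC on Sep 23.
Add 13 hours 20 minutes leg 1 → 1:32 AM UTC (Sep 24).
Add 6 hours and 33 minutes layover in Kestrel Bay → 8:05 AM UTC.
Add 4 hours 53 minutes leg 2 → 12:58 PM UTC.
Add 6 hours and 38 minutes layover in Nordhavn → 7:36 PM UTC.
Add 9 hours 45 minutes leg 3 → 5:21 AM UTC (Sep 25).
Add 3 hours 1 minute layover in Noumea → 8:22 AM UTC.
Add 8 hours and 50 minutes leg 4 → 5:12 PM UTC.
Osaka is UTC+9:00, so local arrival = 5:12 PM + 9:00 = 2:12 AM on Sep 26.

2:12 AM on September 26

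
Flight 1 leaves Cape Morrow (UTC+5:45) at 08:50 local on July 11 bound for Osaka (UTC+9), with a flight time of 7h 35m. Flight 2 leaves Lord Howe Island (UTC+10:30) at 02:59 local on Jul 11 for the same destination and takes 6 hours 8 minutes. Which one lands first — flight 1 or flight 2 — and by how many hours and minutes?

the second, by 12 hours 3 minutes

Flight 1 in UTC: 08:50 − 5:45 = 03:05 on Jul 11.
+7 hours and 35 minutes → arrive 10:40 UTC on Jul 11.
Flight 2 in UTC: 02:59 − 10:30 = 16:29 on Jul 10.
+6 hours and 8 minutes → arrive 22:37 UTC on Jul 10.
Flight 2 lands earlier by 12 hours 3 minutes.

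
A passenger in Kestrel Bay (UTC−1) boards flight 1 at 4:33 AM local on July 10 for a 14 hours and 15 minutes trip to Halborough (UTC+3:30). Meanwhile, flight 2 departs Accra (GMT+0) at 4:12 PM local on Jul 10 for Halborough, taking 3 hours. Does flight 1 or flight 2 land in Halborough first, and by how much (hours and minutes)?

Flight 1 in UTC: 4:33 AM + 1:00 = 5:33 AM on Jul 10.
+14 hours 15 minutes → arrive 7:48 PM UTC on Jul 10.
Flight 2 departs at 4:12 PM UTC (Jul 10).
+3 hours → arrive 7:12 PM UTC on Jul 10.
Flight 2 lands earlier by 36 minutes.

the second, by 36 minutes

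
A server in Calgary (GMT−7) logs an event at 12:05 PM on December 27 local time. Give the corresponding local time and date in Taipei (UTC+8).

Taipei is 15:00 ahead of Calgary.
Shift by the zone difference: 12:05 PM + 15:00 = 3:05 AM on Dec 28 in Taipei.

3:05 AM on December 28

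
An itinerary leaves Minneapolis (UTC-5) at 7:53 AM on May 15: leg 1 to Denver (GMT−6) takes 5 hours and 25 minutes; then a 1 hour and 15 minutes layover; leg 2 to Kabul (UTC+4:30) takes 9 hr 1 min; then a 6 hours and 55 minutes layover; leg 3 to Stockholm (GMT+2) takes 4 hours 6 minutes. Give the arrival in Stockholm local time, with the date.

Convert departure to UTC: 7:53 AM + 5:00 = 12:53 PM UTC on May 15.
Add 5 hours and 25 minutes leg 1 → 6:18 PM UTC.
Add 1 hour and 15 minutes layover in Denver → 7:33 PM UTC.
Add 9 hours 1 minute leg 2 → 4:34 AM UTC (May 16).
Add 6 hours 55 minutes layover in Kabul → 11:29 AM UTC.
Add 4 hours and 6 minutes leg 3 → 3:35 PM UTC.
Stockholm is UTC+2:00, so local arrival = 3:35 PM + 2:00 = 5:35 PM on May 16.

5:35 PM on May 16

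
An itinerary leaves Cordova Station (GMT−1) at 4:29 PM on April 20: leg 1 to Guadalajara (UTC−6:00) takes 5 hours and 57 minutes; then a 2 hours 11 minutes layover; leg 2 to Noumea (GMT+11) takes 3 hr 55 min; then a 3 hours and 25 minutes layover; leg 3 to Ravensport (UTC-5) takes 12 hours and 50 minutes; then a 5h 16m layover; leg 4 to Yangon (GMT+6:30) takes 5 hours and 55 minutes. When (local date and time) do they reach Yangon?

3:28 PM on Apr 22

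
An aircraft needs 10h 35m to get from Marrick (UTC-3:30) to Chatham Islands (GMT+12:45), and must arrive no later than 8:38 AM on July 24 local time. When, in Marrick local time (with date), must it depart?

5:48 AM on July 23

Target arrival in UTC: 8:38 AM − 12:45 = 7:53 PM on Jul 23.
Subtract 10 hours and 35 minutes → departure 9:18 AM UTC on Jul 23.
Marrick is UTC−3:30: 9:18 AM − 3:30 = 5:48 AM on Jul 23.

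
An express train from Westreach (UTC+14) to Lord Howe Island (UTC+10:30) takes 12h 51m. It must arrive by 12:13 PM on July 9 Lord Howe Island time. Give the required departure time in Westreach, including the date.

Target arrival in UTC: 12:13 PM − 10:30 = 1:43 AM on Jul 9.
Subtract 12 hours 51 minutes → departure 12:52 PM UTC on Jul 8.
Westreach is UTC+14:00: 12:52 PM + 14:00 = 2:52 AM on Jul 9.

2:52 AM on Jul 9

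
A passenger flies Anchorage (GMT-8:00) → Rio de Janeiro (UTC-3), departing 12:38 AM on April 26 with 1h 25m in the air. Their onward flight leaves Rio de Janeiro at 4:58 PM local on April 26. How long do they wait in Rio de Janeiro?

9 hours 55 minutes

Convert departure to UTC: 12:38 AM + 8:00 = 8:38 AM UTC on Apr 26.
Add 1 hour and 25 minutes flight time → 10:03 AM UTC.
Rio de Janeiro is UTC−3:00, so local arrival = 10:03 AM − 3:00 = 7:03 AM on Apr 26.
Layover = 4:58 PM − 7:03 AM = 9 hours 55 minutes.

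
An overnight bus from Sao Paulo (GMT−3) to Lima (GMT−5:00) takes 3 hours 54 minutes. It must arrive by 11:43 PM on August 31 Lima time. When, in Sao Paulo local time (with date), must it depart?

Target arrival in UTC: 11:43 PM + 5:00 = 4:43 AM on Sep 1.
Subtract 3 hours 54 minutes → departure 12:49 AM UTC on Sep 1.
Sao Paulo is UTC−3:00: 12:49 AM − 3:00 = 9:49 PM on Aug 31.

9:49 PM on Aug 31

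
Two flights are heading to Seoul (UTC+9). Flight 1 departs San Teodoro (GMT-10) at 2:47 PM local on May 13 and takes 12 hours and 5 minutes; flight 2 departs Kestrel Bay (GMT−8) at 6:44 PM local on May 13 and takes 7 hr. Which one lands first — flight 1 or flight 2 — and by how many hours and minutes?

the second, by 3 hours 8 minutes

Flight 1 in UTC: 2:47 PM + 10:00 = 12:47 AM on May 14.
+12 hours 5 minutes → arrive 12:52 PM UTC on May 14.
Flight 2 in UTC: 6:44 PM + 8:00 = 2:44 AM on May 14.
+7 hours → arrive 9:44 AM UTC on May 14.
Flight 2 lands earlier by 3 hours 8 minutes.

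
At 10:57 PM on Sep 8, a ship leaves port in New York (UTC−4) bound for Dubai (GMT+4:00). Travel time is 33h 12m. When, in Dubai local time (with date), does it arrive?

Dubai is 8:00 ahead of New York.
After 33 hours 12 minutes it is 8:09 AM (Sep 10) in New York.
Shift by the zone difference: 8:09 AM + 8:00 = 4:09 PM on Sep 10 in Dubai.

4:09 PM on September 10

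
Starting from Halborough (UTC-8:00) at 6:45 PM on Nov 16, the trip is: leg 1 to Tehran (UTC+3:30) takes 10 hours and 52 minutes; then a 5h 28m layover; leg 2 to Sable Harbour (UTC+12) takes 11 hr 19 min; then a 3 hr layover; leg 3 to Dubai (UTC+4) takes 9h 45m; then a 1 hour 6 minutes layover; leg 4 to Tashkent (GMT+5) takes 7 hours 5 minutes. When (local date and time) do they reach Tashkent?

8:20 AM on November 19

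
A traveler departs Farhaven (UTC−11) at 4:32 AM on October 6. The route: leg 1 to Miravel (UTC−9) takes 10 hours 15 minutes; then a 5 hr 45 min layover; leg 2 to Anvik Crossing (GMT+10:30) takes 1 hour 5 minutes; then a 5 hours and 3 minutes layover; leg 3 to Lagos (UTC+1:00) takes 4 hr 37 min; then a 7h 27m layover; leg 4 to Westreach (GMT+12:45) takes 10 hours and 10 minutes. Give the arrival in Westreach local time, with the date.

Convert departure to UTC: 4:32 AM + 11:00 = 3:32 PM UTC on Oct 6.
Add 10 hours and 15 minutes leg 1 → 1:47 AM UTC (Oct 7).
Add 5 hours and 45 minutes layover in Miravel → 7:32 AM UTC.
Add 1 hour and 5 minutes leg 2 → 8:37 AM UTC.
Add 5 hours and 3 minutes layover in Anvik Crossing → 1:40 PM UTC.
Add 4 hours and 37 minutes leg 3 → 6:17 PM UTC.
Add 7 hours and 27 minutes layover in Lagos → 1:44 AM UTC (Oct 8).
Add 10 hours and 10 minutes leg 4 → 11:54 AM UTC.
Westreach is UTC+12:45, so local arrival = 11:54 AM + 12:45 = 12:39 AM on Oct 9.

12:39 AM on Oct 9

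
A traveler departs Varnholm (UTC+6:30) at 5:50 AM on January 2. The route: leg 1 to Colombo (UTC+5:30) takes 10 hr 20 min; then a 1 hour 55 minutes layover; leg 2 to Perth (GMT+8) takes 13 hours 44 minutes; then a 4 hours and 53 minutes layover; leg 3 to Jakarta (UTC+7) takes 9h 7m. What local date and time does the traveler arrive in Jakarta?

Convert departure to UTC: 5:50 AM − 6:30 = 11:20 PM UTC on Jan 1.
Add 10 hours 20 minutes leg 1 → 9:40 AM UTC (Jan 2).
Add 1 hour 55 minutes layover in Colombo → 11:35 AM UTC.
Add 13 hours 44 minutes leg 2 → 1:19 AM UTC (Jan 3).
Add 4 hours and 53 minutes layover in Perth → 6:12 AM UTC.
Add 9 hours 7 minutes leg 3 → 3:19 PM UTC.
Jakarta is UTC+7:00, so local arrival = 3:19 PM + 7:00 = 10:19 PM on Jan 3.

10:19 PM on January 3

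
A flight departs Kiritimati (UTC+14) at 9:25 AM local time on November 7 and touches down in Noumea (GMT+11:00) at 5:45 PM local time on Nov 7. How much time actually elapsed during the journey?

Departure in UTC: 9:25 AM − 14:00 = 7:25 PM on Nov 6.
Arrival in UTC: 5:45 PM − 11:00 = 6:45 AM on Nov 7.
Elapsed = 6:45 AM − 7:25 PM (+1 day) = 11 hours 20 minutes.

11 hours 20 minutes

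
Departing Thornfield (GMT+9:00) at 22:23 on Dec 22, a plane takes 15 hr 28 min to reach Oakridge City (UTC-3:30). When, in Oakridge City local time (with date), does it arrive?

01:21 on Dec 23

Convert departure to UTC: 22:23 − 9:00 = 13:23 UTC on Dec 22.
Add 15 hours 28 minutes travel time → 04:51 UTC (Dec 23).
Oakridge City is UTC−3:30, so local arrival = 04:51 − 3:30 = 01:21 on Dec 23.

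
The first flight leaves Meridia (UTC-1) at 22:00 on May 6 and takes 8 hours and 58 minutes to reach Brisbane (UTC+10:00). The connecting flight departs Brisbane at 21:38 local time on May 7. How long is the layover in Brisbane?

3 hours 40 minutes

Convert departure to UTC: 22:00 + 1:00 = 23:00 UTC on May 6.
Add 8 hours 58 minutes flight time → 07:58 UTC (May 7).
Brisbane is UTC+10:00, so local arrival = 07:58 + 10:00 = 17:58 on May 7.
Layover = 21:38 − 17:58 = 3 hours 40 minutes.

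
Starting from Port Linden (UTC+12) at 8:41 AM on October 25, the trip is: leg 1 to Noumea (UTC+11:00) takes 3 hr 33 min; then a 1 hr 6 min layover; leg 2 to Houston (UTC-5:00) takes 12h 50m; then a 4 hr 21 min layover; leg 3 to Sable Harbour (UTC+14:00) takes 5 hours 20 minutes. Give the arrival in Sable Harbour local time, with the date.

1:51 PM on Oct 26

Convert departure to UTC: 8:41 AM − 12:00 = 8:41 PM UTC on Oct 24.
Add 3 hours and 33 minutes leg 1 → 12:14 AM UTC (Oct 25).
Add 1 hour and 6 minutes layover in Noumea → 1:20 AM UTC.
Add 12 hours 50 minutes leg 2 → 2:10 PM UTC.
Add 4 hours and 21 minutes layover in Houston → 6:31 PM UTC.
Add 5 hours 20 minutes leg 3 → 11:51 PM UTC.
Sable Harbour is UTC+14:00, so local arrival = 11:51 PM + 14:00 = 1:51 PM on Oct 26.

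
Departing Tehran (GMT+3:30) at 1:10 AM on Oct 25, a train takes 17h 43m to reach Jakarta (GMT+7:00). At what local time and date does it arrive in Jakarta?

10:23 PM on October 25

Convert departure to UTC: 1:10 AM − 3:30 = 9:40 PM UTC on Oct 24.
Add 17 hours 43 minutes travel time → 3:23 PM UTC (Oct 25).
Jakarta is UTC+7:00, so local arrival = 3:23 PM + 7:00 = 10:23 PM on Oct 25.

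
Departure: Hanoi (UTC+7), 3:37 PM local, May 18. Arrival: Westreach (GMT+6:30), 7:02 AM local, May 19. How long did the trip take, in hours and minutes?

Departure in UTC: 3:37 PM − 7:00 = 8:37 AM on May 18.
Arrival in UTC: 7:02 AM − 6:30 = 12:32 AM on May 19.
Elapsed = 12:32 AM − 8:37 AM (+1 day) = 15 hours 55 minutes.

15 hours 55 minutes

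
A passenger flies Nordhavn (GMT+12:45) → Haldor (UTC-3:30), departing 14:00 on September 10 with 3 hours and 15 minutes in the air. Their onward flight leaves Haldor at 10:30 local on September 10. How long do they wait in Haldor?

Convert departure to UTC: 14:00 − 12:45 = 01:15 UTC on Sep 10.
Add 3 hours and 15 minutes flight time → 04:30 UTC.
Haldor is UTC−3:30, so local arrival = 04:30 − 3:30 = 01:00 on Sep 10.
Layover = 10:30 − 01:00 = 9 hours 30 minutes.

9 hours 30 minutes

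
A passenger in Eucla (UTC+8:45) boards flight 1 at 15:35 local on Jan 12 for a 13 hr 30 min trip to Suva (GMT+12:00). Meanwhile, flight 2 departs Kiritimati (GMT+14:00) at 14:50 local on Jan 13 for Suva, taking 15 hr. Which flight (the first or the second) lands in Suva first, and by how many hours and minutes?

Flight 1 in UTC: 15:35 − 8:45 = 06:50 on Jan 12.
+13 hours 30 minutes → arrive 20:20 UTC on Jan 12.
Flight 2 in UTC: 14:50 − 14:00 = 00:50 on Jan 13.
+15 hours → arrive 15:50 UTC on Jan 13.
Flight 1 lands earlier by 19 hours 30 minutes.

the first, by 19 hours 30 minutes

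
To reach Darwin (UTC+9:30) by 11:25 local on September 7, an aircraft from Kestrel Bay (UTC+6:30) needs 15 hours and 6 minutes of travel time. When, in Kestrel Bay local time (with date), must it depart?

17:19 on September 6

Target arrival in UTC: 11:25 − 9:30 = 01:55 on Sep 7.
Subtract 15 hours 6 minutes → departure 10:49 UTC on Sep 6.
Kestrel Bay is UTC+6:30: 10:49 + 6:30 = 17:19 on Sep 6.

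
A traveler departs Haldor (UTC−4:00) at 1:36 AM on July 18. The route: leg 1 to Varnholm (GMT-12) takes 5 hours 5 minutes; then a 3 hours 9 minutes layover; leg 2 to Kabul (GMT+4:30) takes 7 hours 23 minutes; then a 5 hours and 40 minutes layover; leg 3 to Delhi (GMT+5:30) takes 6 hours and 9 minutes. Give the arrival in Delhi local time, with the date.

2:32 PM on Jul 19

Convert departure to UTC: 1:36 AM + 4:00 = 5:36 AM UTC on Jul 18.
Add 5 hours and 5 minutes leg 1 → 10:41 AM UTC.
Add 3 hours 9 minutes layover in Varnholm → 1:50 PM UTC.
Add 7 hours 23 minutes leg 2 → 9:13 PM UTC.
Add 5 hours 40 minutes layover in Kabul → 2:53 AM UTC (Jul 19).
Add 6 hours and 9 minutes leg 3 → 9:02 AM UTC.
Delhi is UTC+5:30, so local arrival = 9:02 AM + 5:30 = 2:32 PM on Jul 19.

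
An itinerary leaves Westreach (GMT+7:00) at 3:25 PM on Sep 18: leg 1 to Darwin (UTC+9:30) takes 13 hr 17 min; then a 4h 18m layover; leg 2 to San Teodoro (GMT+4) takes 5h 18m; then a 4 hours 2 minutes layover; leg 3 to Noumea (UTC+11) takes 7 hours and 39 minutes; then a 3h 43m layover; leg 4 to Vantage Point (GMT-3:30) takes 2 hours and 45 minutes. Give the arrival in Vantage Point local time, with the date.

9:57 PM on September 19

Convert departure to UTC: 3:25 PM − 7:00 = 8:25 AM UTC on Sep 18.
Add 13 hours 17 minutes leg 1 → 9:42 PM UTC.
Add 4 hours and 18 minutes layover in Darwin → 2:00 AM UTC (Sep 19).
Add 5 hours 18 minutes leg 2 → 7:18 AM UTC.
Add 4 hours and 2 minutes layover in San Teodoro → 11:20 AM UTC.
Add 7 hours 39 minutes leg 3 → 6:59 PM UTC.
Add 3 hours 43 minutes layover in Noumea → 10:42 PM UTC.
Add 2 hours 45 minutes leg 4 → 1:27 AM UTC (Sep 20).
Vantage Point is UTC−3:30, so local arrival = 1:27 AM − 3:30 = 9:57 PM on Sep 19.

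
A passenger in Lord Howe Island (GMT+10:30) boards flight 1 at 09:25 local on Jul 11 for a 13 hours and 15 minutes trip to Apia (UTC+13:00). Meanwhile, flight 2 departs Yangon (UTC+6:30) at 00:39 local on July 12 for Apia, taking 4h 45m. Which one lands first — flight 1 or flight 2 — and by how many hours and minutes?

Flight 1 in UTC: 09:25 − 10:30 = 22:55 on Jul 10.
+13 hours 15 minutes → arrive 12:10 UTC on Jul 11.
Flight 2 in UTC: 00:39 − 6:30 = 18:09 on Jul 11.
+4 hours and 45 minutes → arrive 22:54 UTC on Jul 11.
Flight 1 lands earlier by 10 hours 44 minutes.

the first, by 10 hours 44 minutes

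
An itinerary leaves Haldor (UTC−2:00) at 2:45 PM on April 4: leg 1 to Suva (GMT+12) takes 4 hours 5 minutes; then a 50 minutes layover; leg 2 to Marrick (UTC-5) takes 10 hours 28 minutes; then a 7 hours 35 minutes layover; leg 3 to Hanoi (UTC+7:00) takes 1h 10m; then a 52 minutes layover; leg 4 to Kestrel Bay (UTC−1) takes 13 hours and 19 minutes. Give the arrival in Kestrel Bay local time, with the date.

6:04 AM on April 6

Convert departure to UTC: 2:45 PM + 2:00 = 4:45 PM UTC on Apr 4.
Add 4 hours and 5 minutes leg 1 → 8:50 PM UTC.
Add 50 minutes layover in Suva → 9:40 PM UTC.
Add 10 hours and 28 minutes leg 2 → 8:08 AM UTC (Apr 5).
Add 7 hours 35 minutes layover in Marrick → 3:43 PM UTC.
Add 1 hour 10 minutes leg 3 → 4:53 PM UTC.
Add 52 minutes layover in Hanoi → 5:45 PM UTC.
Add 13 hours 19 minutes leg 4 → 7:04 AM UTC (Apr 6).
Kestrel Bay is UTC−1:00, so local arrival = 7:04 AM − 1:00 = 6:04 AM on Apr 6.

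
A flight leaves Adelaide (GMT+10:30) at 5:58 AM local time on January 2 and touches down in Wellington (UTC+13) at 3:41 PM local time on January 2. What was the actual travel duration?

7 hours 13 minutes

Departure in UTC: 5:58 AM − 10:30 = 7:28 PM on Jan 1.
Arrival in UTC: 3:41 PM − 13:00 = 2:41 AM on Jan 2.
Elapsed = 2:41 AM − 7:28 PM (+1 day) = 7 hours 13 minutes.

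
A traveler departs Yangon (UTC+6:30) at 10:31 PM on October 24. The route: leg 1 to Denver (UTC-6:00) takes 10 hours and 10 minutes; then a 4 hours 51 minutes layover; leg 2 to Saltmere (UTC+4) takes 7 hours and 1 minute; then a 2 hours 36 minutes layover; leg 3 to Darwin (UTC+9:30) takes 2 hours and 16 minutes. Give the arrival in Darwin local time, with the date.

4:25 AM on October 26

Convert departure to UTC: 10:31 PM − 6:30 = 4:01 PM UTC on Oct 24.
Add 10 hours and 10 minutes leg 1 → 2:11 AM UTC (Oct 25).
Add 4 hours 51 minutes layover in Denver → 7:02 AM UTC.
Add 7 hours and 1 minute leg 2 → 2:03 PM UTC.
Add 2 hours 36 minutes layover in Saltmere → 4:39 PM UTC.
Add 2 hours 16 minutes leg 3 → 6:55 PM UTC.
Darwin is UTC+9:30, so local arrival = 6:55 PM + 9:30 = 4:25 AM on Oct 26.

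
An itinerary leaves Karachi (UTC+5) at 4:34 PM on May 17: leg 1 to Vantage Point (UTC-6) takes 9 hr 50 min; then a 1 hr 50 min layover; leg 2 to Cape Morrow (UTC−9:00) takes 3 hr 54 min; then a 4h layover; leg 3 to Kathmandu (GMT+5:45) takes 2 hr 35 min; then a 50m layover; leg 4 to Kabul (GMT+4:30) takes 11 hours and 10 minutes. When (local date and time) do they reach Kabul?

Convert departure to UTC: 4:34 PM − 5:00 = 11:34 AM UTC on May 17.
Add 9 hours and 50 minutes leg 1 → 9:24 PM UTC.
Add 1 hour and 50 minutes layover in Vantage Point → 11:14 PM UTC.
Add 3 hours 54 minutes leg 2 → 3:08 AM UTC (May 18).
Add 4 hours layover in Cape Morrow → 7:08 AM UTC.
Add 2 hours 35 minutes leg 3 → 9:43 AM UTC.
Add 50 minutes layover in Kathmandu → 10:33 AM UTC.
Add 11 hours 10 minutes leg 4 → 9:43 PM UTC.
Kabul is UTC+4:30, so local arrival = 9:43 PM + 4:30 = 2:13 AM on May 19.

2:13 AM on May 19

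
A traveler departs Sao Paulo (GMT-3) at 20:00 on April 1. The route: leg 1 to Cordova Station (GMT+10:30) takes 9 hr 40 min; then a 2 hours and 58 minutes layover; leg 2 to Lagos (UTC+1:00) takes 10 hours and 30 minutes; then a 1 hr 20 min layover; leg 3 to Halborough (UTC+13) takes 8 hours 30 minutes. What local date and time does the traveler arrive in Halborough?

20:58 on Apr 3

Convert departure to UTC: 20:00 + 3:00 = 23:00 UTC on Apr 1.
Add 9 hours and 40 minutes leg 1 → 08:40 UTC (Apr 2).
Add 2 hours and 58 minutes layover in Cordova Station → 11:38 UTC.
Add 10 hours and 30 minutes leg 2 → 22:08 UTC.
Add 1 hour and 20 minutes layover in Lagos → 23:28 UTC.
Add 8 hours 30 minutes leg 3 → 07:58 UTC (Apr 3).
Halborough is UTC+13:00, so local arrival = 07:58 + 13:00 = 20:58 on Apr 3.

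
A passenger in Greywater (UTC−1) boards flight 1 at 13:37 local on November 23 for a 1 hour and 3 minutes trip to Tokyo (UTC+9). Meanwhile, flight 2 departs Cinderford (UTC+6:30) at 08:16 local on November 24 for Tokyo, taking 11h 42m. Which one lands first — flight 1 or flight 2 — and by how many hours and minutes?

the first, by 21 hours 48 minutes

Flight 1 in UTC: 13:37 + 1:00 = 14:37 on Nov 23.
+1 hour and 3 minutes → arrive 15:40 UTC on Nov 23.
Flight 2 in UTC: 08:16 − 6:30 = 01:46 on Nov 24.
+11 hours and 42 minutes → arrive 13:28 UTC on Nov 24.
Flight 1 lands earlier by 21 hours 48 minutes.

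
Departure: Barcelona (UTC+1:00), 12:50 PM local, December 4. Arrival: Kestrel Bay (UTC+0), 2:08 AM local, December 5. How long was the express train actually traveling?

14 hours 18 minutes

Departure in UTC: 12:50 PM − 1:00 = 11:50 AM on Dec 4.
Arrival is already UTC: 2:08 AM on Dec 5.
Elapsed = 2:08 AM − 11:50 AM (+1 day) = 14 hours 18 minutes.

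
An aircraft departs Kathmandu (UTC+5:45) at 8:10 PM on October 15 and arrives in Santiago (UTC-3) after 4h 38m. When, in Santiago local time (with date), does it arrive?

Convert departure to UTC: 8:10 PM − 5:45 = 2:25 PM UTC on Oct 15.
Add 4 hours 38 minutes travel time → 7:03 PM UTC.
Santiago is UTC−3:00, so local arrival = 7:03 PM − 3:00 = 4:03 PM on Oct 15.

4:03 PM on Oct 15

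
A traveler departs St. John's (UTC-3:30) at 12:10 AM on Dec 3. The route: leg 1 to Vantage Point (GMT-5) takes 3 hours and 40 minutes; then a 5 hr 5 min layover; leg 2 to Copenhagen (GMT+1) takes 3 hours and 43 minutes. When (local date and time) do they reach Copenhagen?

Convert departure to UTC: 12:10 AM + 3:30 = 3:40 AM UTC on Dec 3.
Add 3 hours and 40 minutes leg 1 → 7:20 AM UTC.
Add 5 hours and 5 minutes layover in Vantage Point → 12:25 PM UTC.
Add 3 hours 43 minutes leg 2 → 4:08 PM UTC.
Copenhagen is UTC+1:00, so local arrival = 4:08 PM + 1:00 = 5:08 PM on Dec 3.

5:08 PM on December 3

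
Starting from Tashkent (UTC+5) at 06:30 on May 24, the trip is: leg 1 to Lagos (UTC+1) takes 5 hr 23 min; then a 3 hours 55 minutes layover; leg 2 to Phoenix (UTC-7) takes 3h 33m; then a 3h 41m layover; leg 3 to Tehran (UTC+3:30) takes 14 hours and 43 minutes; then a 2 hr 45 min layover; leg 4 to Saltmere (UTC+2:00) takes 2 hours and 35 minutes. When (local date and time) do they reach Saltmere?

16:05 on May 25

Convert departure to UTC: 06:30 − 5:00 = 01:30 UTC on May 24.
Add 5 hours 23 minutes leg 1 → 06:53 UTC.
Add 3 hours 55 minutes layover in Lagos → 10:48 UTC.
Add 3 hours and 33 minutes leg 2 → 14:21 UTC.
Add 3 hours 41 minutes layover in Phoenix → 18:02 UTC.
Add 14 hours 43 minutes leg 3 → 08:45 UTC (May 25).
Add 2 hours 45 minutes layover in Tehran → 11:30 UTC.
Add 2 hours and 35 minutes leg 4 → 14:05 UTC.
Saltmere is UTC+2:00, so local arrival = 14:05 + 2:00 = 16:05 on May 25.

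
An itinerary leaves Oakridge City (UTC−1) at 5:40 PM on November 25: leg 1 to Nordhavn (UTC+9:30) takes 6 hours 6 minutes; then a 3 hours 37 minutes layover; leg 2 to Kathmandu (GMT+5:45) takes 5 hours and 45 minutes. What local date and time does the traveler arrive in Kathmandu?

Convert departure to UTC: 5:40 PM + 1:00 = 6:40 PM UTC on Nov 25.
Add 6 hours 6 minutes leg 1 → 12:46 AM UTC (Nov 26).
Add 3 hours 37 minutes layover in Nordhavn → 4:23 AM UTC.
Add 5 hours 45 minutes leg 2 → 10:08 AM UTC.
Kathmandu is UTC+5:45, so local arrival = 10:08 AM + 5:45 = 3:53 PM on Nov 26.

3:53 PM on Nov 26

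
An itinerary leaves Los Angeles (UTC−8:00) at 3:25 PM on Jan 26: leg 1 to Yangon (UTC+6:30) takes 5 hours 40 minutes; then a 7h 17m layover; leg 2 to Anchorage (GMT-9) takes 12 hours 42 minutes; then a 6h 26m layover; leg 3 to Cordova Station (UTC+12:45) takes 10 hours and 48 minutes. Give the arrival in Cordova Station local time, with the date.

Convert departure to UTC: 3:25 PM + 8:00 = 11:25 PM UTC on Jan 26.
Add 5 hours 40 minutes leg 1 → 5:05 AM UTC (Jan 27).
Add 7 hours and 17 minutes layover in Yangon → 12:22 PM UTC.
Add 12 hours 42 minutes leg 2 → 1:04 AM UTC (Jan 28).
Add 6 hours and 26 minutes layover in Anchorage → 7:30 AM UTC.
Add 10 hours 48 minutes leg 3 → 6:18 PM UTC.
Cordova Station is UTC+12:45, so local arrival = 6:18 PM + 12:45 = 7:03 AM on Jan 29.

7:03 AM on Jan 29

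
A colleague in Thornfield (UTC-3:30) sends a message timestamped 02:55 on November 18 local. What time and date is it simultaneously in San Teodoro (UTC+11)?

17:25 on November 18

In UTC: 02:55 + 3:30 = 06:25 on Nov 18.
San Teodoro is UTC+11:00: 06:25 + 11:00 = 17:25 on Nov 18.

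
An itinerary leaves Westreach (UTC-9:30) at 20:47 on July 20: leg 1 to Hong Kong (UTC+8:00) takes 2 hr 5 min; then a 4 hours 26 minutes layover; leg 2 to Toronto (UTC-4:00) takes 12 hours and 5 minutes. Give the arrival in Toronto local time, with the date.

20:53 on Jul 21

Convert departure to UTC: 20:47 + 9:30 = 06:17 UTC on Jul 21.
Add 2 hours 5 minutes leg 1 → 08:22 UTC.
Add 4 hours and 26 minutes layover in Hong Kong → 12:48 UTC.
Add 12 hours 5 minutes leg 2 → 00:53 UTC (Jul 22).
Toronto is UTC−4:00, so local arrival = 00:53 − 4:00 = 20:53 on Jul 21.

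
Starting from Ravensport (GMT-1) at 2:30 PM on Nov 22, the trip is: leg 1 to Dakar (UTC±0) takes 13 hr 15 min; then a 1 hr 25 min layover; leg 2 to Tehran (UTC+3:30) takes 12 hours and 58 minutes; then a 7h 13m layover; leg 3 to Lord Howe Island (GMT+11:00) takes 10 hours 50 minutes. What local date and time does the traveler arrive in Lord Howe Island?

12:11 AM on Nov 25

Convert departure to UTC: 2:30 PM + 1:00 = 3:30 PM UTC on Nov 22.
Add 13 hours and 15 minutes leg 1 → 4:45 AM UTC (Nov 23).
Add 1 hour and 25 minutes layover in Dakar → 6:10 AM UTC.
Add 12 hours 58 minutes leg 2 → 7:08 PM UTC.
Add 7 hours 13 minutes layover in Tehran → 2:21 AM UTC (Nov 24).
Add 10 hours 50 minutes leg 3 → 1:11 PM UTC.
Lord Howe Island is UTC+11:00, so local arrival = 1:11 PM + 11:00 = 12:11 AM on Nov 25.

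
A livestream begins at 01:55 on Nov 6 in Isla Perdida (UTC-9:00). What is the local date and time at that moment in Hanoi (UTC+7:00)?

17:55 on November 6

Hanoi is 16:00 ahead of Isla Perdida.
Shift by the zone difference: 01:55 + 16:00 = 17:55 on Nov 6 in Hanoi.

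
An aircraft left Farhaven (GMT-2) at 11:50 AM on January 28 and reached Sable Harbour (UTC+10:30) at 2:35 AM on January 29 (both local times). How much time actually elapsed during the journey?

Departure in UTC: 11:50 AM + 2:00 = 1:50 PM on Jan 28.
Arrival in UTC: 2:35 AM − 10:30 = 4:05 PM on Jan 28.
Elapsed = 4:05 PM − 1:50 PM = 2 hours 15 minutes.

2 hours 15 minutes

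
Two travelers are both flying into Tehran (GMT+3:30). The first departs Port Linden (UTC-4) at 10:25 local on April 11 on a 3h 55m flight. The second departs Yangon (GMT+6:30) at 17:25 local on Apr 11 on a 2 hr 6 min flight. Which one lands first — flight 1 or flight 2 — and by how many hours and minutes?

the second, by 5 hours 19 minutes

Flight 1 in UTC: 10:25 + 4:00 = 14:25 on Apr 11.
+3 hours 55 minutes → arrive 18:20 UTC on Apr 11.
Flight 2 in UTC: 17:25 − 6:30 = 10:55 on Apr 11.
+2 hours 6 minutes → arrive 13:01 UTC on Apr 11.
Flight 2 lands earlier by 5 hours 19 minutes.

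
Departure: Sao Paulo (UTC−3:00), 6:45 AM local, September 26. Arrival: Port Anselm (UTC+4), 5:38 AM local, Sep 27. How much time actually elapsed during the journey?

Departure in UTC: 6:45 AM + 3:00 = 9:45 AM on Sep 26.
Arrival in UTC: 5:38 AM − 4:00 = 1:38 AM on Sep 27.
Elapsed = 1:38 AM − 9:45 AM (+1 day) = 15 hours 53 minutes.

15 hours 53 minutes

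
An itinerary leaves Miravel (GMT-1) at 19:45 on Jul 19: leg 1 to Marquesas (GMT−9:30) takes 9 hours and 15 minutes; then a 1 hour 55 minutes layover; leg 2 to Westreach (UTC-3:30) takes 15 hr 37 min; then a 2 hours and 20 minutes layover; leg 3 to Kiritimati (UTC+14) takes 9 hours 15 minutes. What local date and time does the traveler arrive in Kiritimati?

Convert departure to UTC: 19:45 + 1:00 = 20:45 UTC on Jul 19.
Add 9 hours 15 minutes leg 1 → 06:00 UTC (Jul 20).
Add 1 hour 55 minutes layover in Marquesas → 07:55 UTC.
Add 15 hours and 37 minutes leg 2 → 23:32 UTC.
Add 2 hours and 20 minutes layover in Westreach → 01:52 UTC (Jul 21).
Add 9 hours 15 minutes leg 3 → 11:07 UTC.
Kiritimati is UTC+14:00, so local arrival = 11:07 + 14:00 = 01:07 on Jul 22.

01:07 on Jul 22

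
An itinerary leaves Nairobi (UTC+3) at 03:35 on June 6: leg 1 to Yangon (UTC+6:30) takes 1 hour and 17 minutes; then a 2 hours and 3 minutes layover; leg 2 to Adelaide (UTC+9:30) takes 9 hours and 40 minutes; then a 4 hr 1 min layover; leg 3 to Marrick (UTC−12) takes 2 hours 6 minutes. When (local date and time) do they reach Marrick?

07:42 on June 6

Convert departure to UTC: 03:35 − 3:00 = 00:35 UTC on Jun 6.
Add 1 hour and 17 minutes leg 1 → 01:52 UTC.
Add 2 hours 3 minutes layover in Yangon → 03:55 UTC.
Add 9 hours and 40 minutes leg 2 → 13:35 UTC.
Add 4 hours and 1 minute layover in Adelaide → 17:36 UTC.
Add 2 hours and 6 minutes leg 3 → 19:42 UTC.
Marrick is UTC−12:00, so local arrival = 19:42 − 12:00 = 07:42 on Jun 6.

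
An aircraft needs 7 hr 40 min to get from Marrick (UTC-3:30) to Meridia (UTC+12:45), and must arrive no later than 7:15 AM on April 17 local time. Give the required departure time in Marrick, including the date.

7:20 AM on April 16

Target arrival in UTC: 7:15 AM − 12:45 = 6:30 PM on Apr 16.
Subtract 7 hours and 40 minutes → departure 10:50 AM UTC on Apr 16.
Marrick is UTC−3:30: 10:50 AM − 3:30 = 7:20 AM on Apr 16.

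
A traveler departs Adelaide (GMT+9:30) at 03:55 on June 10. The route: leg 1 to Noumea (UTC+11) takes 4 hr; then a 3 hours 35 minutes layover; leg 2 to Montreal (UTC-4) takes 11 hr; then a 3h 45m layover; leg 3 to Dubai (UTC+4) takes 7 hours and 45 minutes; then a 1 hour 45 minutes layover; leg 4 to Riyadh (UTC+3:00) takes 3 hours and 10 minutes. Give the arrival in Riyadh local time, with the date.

Convert departure to UTC: 03:55 − 9:30 = 18:25 UTC on Jun 9.
Add 4 hours leg 1 → 22:25 UTC.
Add 3 hours and 35 minutes layover in Noumea → 02:00 UTC (Jun 10).
Add 11 hours leg 2 → 13:00 UTC.
Add 3 hours 45 minutes layover in Montreal → 16:45 UTC.
Add 7 hours 45 minutes leg 3 → 00:30 UTC (Jun 11).
Add 1 hour 45 minutes layover in Dubai → 02:15 UTC.
Add 3 hours and 10 minutes leg 4 → 05:25 UTC.
Riyadh is UTC+3:00, so local arrival = 05:25 + 3:00 = 08:25 on Jun 11.

08:25 on Jun 11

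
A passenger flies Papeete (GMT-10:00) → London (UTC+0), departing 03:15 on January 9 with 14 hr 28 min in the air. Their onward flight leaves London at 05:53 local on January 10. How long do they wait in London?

2 hours 10 minutes

Convert departure to UTC: 03:15 + 10:00 = 13:15 UTC on Jan 9.
Add 14 hours 28 minutes flight time → 03:43 UTC (Jan 10).
London is UTC+0, so local arrival is the same: 03:43 on Jan 10.
Layover = 05:53 − 03:43 = 2 hours 10 minutes.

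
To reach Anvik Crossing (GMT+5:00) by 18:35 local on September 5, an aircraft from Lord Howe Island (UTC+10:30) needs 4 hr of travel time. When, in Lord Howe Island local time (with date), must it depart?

20:05 on September 5

Target arrival in UTC: 18:35 − 5:00 = 13:35 on Sep 5.
Subtract 4 hours → departure 09:35 UTC on Sep 5.
Lord Howe Island is UTC+10:30: 09:35 + 10:30 = 20:05 on Sep 5.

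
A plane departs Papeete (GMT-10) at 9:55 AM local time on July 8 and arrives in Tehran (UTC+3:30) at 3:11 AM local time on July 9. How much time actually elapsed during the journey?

Departure in UTC: 9:55 AM + 10:00 = 7:55 PM on Jul 8.
Arrival in UTC: 3:11 AM − 3:30 = 11:41 PM on Jul 8.
Elapsed = 11:41 PM − 7:55 PM = 3 hours 46 minutes.

3 hours 46 minutes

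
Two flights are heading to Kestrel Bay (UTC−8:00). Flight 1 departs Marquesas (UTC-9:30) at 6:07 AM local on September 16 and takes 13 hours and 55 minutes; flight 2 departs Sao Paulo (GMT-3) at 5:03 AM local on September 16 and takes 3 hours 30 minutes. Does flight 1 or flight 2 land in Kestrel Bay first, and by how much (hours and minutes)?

Flight 1 in UTC: 6:07 AM + 9:30 = 3:37 PM on Sep 16.
+13 hours 55 minutes → arrive 5:32 AM UTC on Sep 17.
Flight 2 in UTC: 5:03 AM + 3:00 = 8:03 AM on Sep 16.
+3 hours 30 minutes → arrive 11:33 AM UTC on Sep 16.
Flight 2 lands earlier by 17 hours 59 minutes.

the second, by 17 hours 59 minutes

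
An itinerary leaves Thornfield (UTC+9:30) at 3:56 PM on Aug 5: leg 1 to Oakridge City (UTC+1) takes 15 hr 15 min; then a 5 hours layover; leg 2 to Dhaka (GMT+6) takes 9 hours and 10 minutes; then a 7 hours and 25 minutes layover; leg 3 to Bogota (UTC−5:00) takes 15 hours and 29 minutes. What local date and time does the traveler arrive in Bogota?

Convert departure to UTC: 3:56 PM − 9:30 = 6:26 AM UTC on Aug 5.
Add 15 hours and 15 minutes leg 1 → 9:41 PM UTC.
Add 5 hours layover in Oakridge City → 2:41 AM UTC (Aug 6).
Add 9 hours 10 minutes leg 2 → 11:51 AM UTC.
Add 7 hours 25 minutes layover in Dhaka → 7:16 PM UTC.
Add 15 hours and 29 minutes leg 3 → 10:45 AM UTC (Aug 7).
Bogota is UTC−5:00, so local arrival = 10:45 AM − 5:00 = 5:45 AM on Aug 7.

5:45 AM on August 7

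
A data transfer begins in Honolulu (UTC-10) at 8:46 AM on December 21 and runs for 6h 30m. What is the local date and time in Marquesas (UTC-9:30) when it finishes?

Convert start to UTC: 8:46 AM + 10:00 = 6:46 PM UTC on Dec 21.
Add 6 hours 30 minutes duration → 1:16 AM UTC (Dec 22).
Marquesas is UTC−9:30, so local end time = 1:16 AM − 9:30 = 3:46 PM on Dec 21.

3:46 PM on December 21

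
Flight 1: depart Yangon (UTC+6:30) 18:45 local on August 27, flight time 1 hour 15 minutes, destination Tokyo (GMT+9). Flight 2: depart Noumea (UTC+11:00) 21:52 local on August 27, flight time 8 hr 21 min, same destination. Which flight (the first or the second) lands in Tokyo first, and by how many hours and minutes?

the first, by 5 hours 43 minutes

Flight 1 in UTC: 18:45 − 6:30 = 12:15 on Aug 27.
+1 hour 15 minutes → arrive 13:30 UTC on Aug 27.
Flight 2 in UTC: 21:52 − 11:00 = 10:52 on Aug 27.
+8 hours and 21 minutes → arrive 19:13 UTC on Aug 27.
Flight 1 lands earlier by 5 hours 43 minutes.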